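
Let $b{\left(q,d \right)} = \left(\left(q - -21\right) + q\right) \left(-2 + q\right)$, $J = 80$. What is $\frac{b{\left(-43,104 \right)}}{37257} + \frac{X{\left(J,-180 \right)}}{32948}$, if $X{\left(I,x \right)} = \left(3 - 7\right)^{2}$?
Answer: $\frac{8080751}{102295303} \approx 0.078994$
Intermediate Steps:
$b{\left(q,d \right)} = \left(-2 + q\right) \left(21 + 2 q\right)$ ($b{\left(q,d \right)} = \left(\left(q + 21\right) + q\right) \left(-2 + q\right) = \left(\left(21 + q\right) + q\right) \left(-2 + q\right) = \left(21 + 2 q\right) \left(-2 + q\right) = \left(-2 + q\right) \left(21 + 2 q\right)$)
$X{\left(I,x \right)} = 16$ ($X{\left(I,x \right)} = \left(-4\right)^{2} = 16$)
$\frac{b{\left(-43,104 \right)}}{37257} + \frac{X{\left(J,-180 \right)}}{32948} = \frac{-42 + 2 \left(-43\right)^{2} + 17 \left(-43\right)}{37257} + \frac{16}{32948} = \left(-42 + 2 \cdot 1849 - 731\right) \frac{1}{37257} + 16 \cdot \frac{1}{32948} = \left(-42 + 3698 - 731\right) \frac{1}{37257} + \frac{4}{8237} = 2925 \cdot \frac{1}{37257} + \frac{4}{8237} = \frac{975}{12419} + \frac{4}{8237} = \frac{8080751}{102295303}$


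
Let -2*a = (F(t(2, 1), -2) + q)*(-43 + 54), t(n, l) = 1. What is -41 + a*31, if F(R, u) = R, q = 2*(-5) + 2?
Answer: 2305/2 ≈ 1152.5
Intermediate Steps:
q = -8 (q = -10 + 2 = -8)
a = 77/2 (a = -(1 - 8)*(-43 + 54)/2 = -(-7)*11/2 = -½*(-77) = 77/2 ≈ 38.500)
-41 + a*31 = -41 + (77/2)*31 = -41 + 2387/2 = 2305/2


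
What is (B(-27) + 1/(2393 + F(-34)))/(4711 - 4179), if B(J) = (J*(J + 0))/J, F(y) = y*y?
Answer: -47911/944034 ≈ -0.050751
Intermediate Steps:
F(y) = y²
B(J) = J (B(J) = (J*J)/J = J²/J = J)
(B(-27) + 1/(2393 + F(-34)))/(4711 - 4179) = (-27 + 1/(2393 + (-34)²))/(4711 - 4179) = (-27 + 1/(2393 + 1156))/532 = (-27 + 1/3549)*(1/532) = -95822/3549*1/532 = -47911/944034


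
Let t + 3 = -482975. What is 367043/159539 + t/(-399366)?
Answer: 111819160940/31857226137 ≈ 3.5100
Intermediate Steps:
t = -482978 (t = -3 - 482975 = -482978)
367043/159539 + t/(-399366) = 367043/159539 - 482978/(-399366) = 367043*(1/159539) - 482978*(-1/399366) = 367043/159539 + 241489/199683 = 111819160940/31857226137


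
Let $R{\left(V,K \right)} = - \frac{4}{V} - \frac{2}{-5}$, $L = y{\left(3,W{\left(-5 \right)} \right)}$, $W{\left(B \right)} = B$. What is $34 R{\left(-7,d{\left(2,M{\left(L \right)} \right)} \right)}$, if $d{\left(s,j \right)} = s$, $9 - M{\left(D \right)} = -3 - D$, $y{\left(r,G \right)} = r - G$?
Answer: $\frac{1156}{35} \approx 33.029$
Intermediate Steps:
$L = 8$ ($L = 3 - -5 = 3 + 5 = 8$)
$M{\left(D \right)} = 12 + D$ ($M{\left(D \right)} = 9 - \left(-3 - D\right) = 9 + \left(3 + D\right) = 12 + D$)
$R{\left(V,K \right)} = \frac{2}{5} - \frac{4}{V}$ ($R{\left(V,K \right)} = - \frac{4}{V} - - \frac{2}{5} = - \frac{4}{V} + \frac{2}{5} = \frac{2}{5} - \frac{4}{V}$)
$34 R{\left(-7,d{\left(2,M{\left(L \right)} \right)} \right)} = 34 \left(\frac{2}{5} - \frac{4}{-7}\right) = 34 \left(\frac{2}{5} - - \frac{4}{7}\right) = 34 \left(\frac{2}{5} + \frac{4}{7}\right) = 34 \cdot \frac{34}{35} = \frac{1156}{35}$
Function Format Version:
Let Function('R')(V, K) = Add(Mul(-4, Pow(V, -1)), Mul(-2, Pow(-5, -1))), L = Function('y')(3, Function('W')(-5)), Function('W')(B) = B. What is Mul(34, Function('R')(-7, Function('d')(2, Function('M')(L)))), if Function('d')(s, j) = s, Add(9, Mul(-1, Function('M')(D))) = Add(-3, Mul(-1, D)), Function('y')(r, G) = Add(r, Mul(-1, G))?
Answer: Rational(1156, 35) ≈ 33.029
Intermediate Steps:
L = 8 (L = Add(3, Mul(-1, -5)) = Add(3, 5) = 8)
Function('M')(D) = Add(12, D) (Function('M')(D) = Add(9, Mul(-1, Add(-3, Mul(-1, D)))) = Add(9, Add(3, D)) = Add(12, D))
Function('R')(V, K) = Add(Rational(2, 5), Mul(-4, Pow(V, -1))) (Function('R')(V, K) = Add(Mul(-4, Pow(V, -1)), Mul(-2, Rational(-1, 5))) = Add(Mul(-4, Pow(V, -1)), Rational(2, 5)) = Add(Rational(2, 5), Mul(-4, Pow(V, -1))))
Mul(34, Function('R')(-7, Function('d')(2, Function('M')(L)))) = Mul(34, Add(Rational(2, 5), Mul(-4, Pow(-7, -1)))) = Mul(34, Add(Rational(2, 5), Mul(-4, Rational(-1, 7)))) = Mul(34, Add(Rational(2, 5), Rational(4, 7))) = Mul(34, Rational(34, 35)) = Rational(1156, 35)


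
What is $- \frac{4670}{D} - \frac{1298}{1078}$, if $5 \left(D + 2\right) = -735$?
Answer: $\frac{220039}{7301} \approx 30.138$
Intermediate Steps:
$D = -149$ ($D = -2 + \frac{1}{5} \left(-735\right) = -2 - 147 = -149$)
$- \frac{4670}{D} - \frac{1298}{1078} = - \frac{4670}{-149} - \frac{1298}{1078} = \left(-4670\right) \left(- \frac{1}{149}\right) - \frac{59}{49} = \frac{4670}{149} - \frac{59}{49} = \frac{220039}{7301}$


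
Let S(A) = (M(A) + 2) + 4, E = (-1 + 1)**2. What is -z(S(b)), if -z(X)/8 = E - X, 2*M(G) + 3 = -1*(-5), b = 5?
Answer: -56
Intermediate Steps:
E = 0 (E = 0**2 = 0)
M(G) = 1 (M(G) = -3/2 + (-1*(-5))/2 = -3/2 + (1/2)*5 = -3/2 + 5/2 = 1)
S(A) = 7 (S(A) = (1 + 2) + 4 = 3 + 4 = 7)
z(X) = 8*X (z(X) = -8*(0 - X) = -(-8)*X = 8*X)
-z(S(b)) = -8*7 = -1*56 = -56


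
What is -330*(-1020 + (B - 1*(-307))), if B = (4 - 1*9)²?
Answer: 227040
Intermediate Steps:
B = 25 (B = (4 - 9)² = (-5)² = 25)
-330*(-1020 + (B - 1*(-307))) = -330*(-1020 + (25 - 1*(-307))) = -330*(-1020 + (25 + 307)) = -330*(-1020 + 332) = -330*(-688) = 227040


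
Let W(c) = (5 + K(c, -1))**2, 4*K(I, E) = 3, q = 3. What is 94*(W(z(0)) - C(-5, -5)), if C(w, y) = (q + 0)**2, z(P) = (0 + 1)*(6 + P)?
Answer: 18095/8 ≈ 2261.9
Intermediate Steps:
K(I, E) = 3/4 (K(I, E) = (1/4)*3 = 3/4)
z(P) = 6 + P (z(P) = 1*(6 + P) = 6 + P)
W(c) = 529/16 (W(c) = (5 + 3/4)**2 = (23/4)**2 = 529/16)
C(w, y) = 9 (C(w, y) = (3 + 0)**2 = 3**2 = 9)
94*(W(z(0)) - C(-5, -5)) = 94*(529/16 - 1*9) = 94*(529/16 - 9) = 94*(385/16) = 18095/8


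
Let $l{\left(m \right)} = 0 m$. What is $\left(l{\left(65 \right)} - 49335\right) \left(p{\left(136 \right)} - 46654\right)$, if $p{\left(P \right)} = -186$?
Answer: $2310851400$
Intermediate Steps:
$l{\left(m \right)} = 0$
$\left(l{\left(65 \right)} - 49335\right) \left(p{\left(136 \right)} - 46654\right) = \left(0 - 49335\right) \left(-186 - 46654\right) = \left(-49335\right) \left(-46840\right) = 2310851400$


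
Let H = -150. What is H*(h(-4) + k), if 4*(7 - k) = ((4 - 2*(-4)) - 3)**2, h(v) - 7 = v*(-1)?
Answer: 675/2 ≈ 337.50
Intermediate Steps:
h(v) = 7 - v (h(v) = 7 + v*(-1) = 7 - v)
k = -53/4 (k = 7 - ((4 - 2*(-4)) - 3)**2/4 = 7 - ((4 + 8) - 3)**2/4 = 7 - (12 - 3)**2/4 = 7 - 1/4*9**2 = 7 - 1/4*81 = 7 - 81/4 = -53/4 ≈ -13.250)
H*(h(-4) + k) = -150*((7 - 1*(-4)) - 53/4) = -150*((7 + 4) - 53/4) = -150*(11 - 53/4) = -150*(-9/4) = 675/2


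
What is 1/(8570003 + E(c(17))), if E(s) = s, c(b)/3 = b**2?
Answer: 1/8570870 ≈ 1.1667e-7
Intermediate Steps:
c(b) = 3*b**2
1/(8570003 + E(c(17))) = 1/(8570003 + 3*17**2) = 1/(8570003 + 3*289) = 1/(8570003 + 867) = 1/8570870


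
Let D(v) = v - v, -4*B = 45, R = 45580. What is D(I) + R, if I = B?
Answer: 45580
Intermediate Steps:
B = -45/4 (B = -¼*45 = -45/4 ≈ -11.250)
I = -45/4 ≈ -11.250
D(v) = 0
D(I) + R = 0 + 45580 = 45580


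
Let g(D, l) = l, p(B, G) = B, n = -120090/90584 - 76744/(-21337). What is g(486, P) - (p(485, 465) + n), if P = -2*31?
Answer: -530812995071/966395404 ≈ -549.27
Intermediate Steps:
n = 2194709083/966395404 (n = -120090*1/90584 - 76744*(-1/21337) = -60045/45292 + 76744/21337 = 2194709083/966395404 ≈ 2.2710)
P = -62
g(486, P) - (p(485, 465) + n) = -62 - (485 + 2194709083/966395404) = -62 - 1*470896480023/966395404 = -62 - 470896480023/966395404 = -530812995071/966395404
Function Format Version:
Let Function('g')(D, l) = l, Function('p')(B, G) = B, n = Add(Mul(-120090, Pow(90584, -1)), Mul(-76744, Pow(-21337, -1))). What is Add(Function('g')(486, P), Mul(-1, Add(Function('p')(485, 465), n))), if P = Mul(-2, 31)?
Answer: Rational(-530812995071, 966395404) ≈ -549.27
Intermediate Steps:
n = Rational(2194709083, 966395404) (n = Add(Mul(-120090, Rational(1, 90584)), Mul(-76744, Rational(-1, 21337))) = Add(Rational(-60045, 45292), Rational(76744, 21337)) = Rational(2194709083, 966395404) ≈ 2.2710)
P = -62
Add(Function('g')(486, P), Mul(-1, Add(Function('p')(485, 465), n))) = Add(-62, Mul(-1, Add(485, Rational(2194709083, 966395404)))) = Add(-62, Mul(-1, Rational(470896480023, 966395404))) = Add(-62, Rational(-470896480023, 966395404)) = Rational(-530812995071, 966395404)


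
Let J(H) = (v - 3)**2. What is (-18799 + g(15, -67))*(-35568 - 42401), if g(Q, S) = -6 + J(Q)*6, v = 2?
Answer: 1465739231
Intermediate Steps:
J(H) = 1 (J(H) = (2 - 3)**2 = (-1)**2 = 1)
g(Q, S) = 0 (g(Q, S) = -6 + 1*6 = -6 + 6 = 0)
(-18799 + g(15, -67))*(-35568 - 42401) = (-18799 + 0)*(-35568 - 42401) = -18799*(-77969) = 1465739231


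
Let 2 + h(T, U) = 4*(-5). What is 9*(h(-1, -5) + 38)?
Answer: 144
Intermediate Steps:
h(T, U) = -22 (h(T, U) = -2 + 4*(-5) = -2 - 20 = -22)
9*(h(-1, -5) + 38) = 9*(-22 + 38) = 9*16 = 144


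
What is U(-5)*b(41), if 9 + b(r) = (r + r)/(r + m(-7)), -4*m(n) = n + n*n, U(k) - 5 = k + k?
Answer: 1925/61 ≈ 31.557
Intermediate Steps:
U(k) = 5 + 2*k (U(k) = 5 + (k + k) = 5 + 2*k)
m(n) = -n/4 - n²/4 (m(n) = -(n + n*n)/4 = -(n + n²)/4 = -n/4 - n²/4)
b(r) = -9 + 2*r/(-21/2 + r) (b(r) = -9 + (r + r)/(r - ¼*(-7)*(1 - 7)) = -9 + (2*r)/(r - ¼*(-7)*(-6)) = -9 + (2*r)/(r - 21/2) = -9 + (2*r)/(-21/2 + r) = -9 + 2*r/(-21/2 + r))
U(-5)*b(41) = (5 + 2*(-5))*(7*(27 - 2*41)/(-21 + 2*41)) = (5 - 10)*(7*(27 - 82)/(-21 + 82)) = -35*(-55)/61 = -5*(-385/61) = 1925/61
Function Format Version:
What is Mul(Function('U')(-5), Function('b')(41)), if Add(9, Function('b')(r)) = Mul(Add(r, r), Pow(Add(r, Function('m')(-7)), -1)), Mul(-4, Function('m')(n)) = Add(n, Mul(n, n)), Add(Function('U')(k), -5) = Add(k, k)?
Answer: Rational(1925, 61) ≈ 31.557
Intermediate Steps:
Function('U')(k) = Add(5, Mul(2, k)) (Function('U')(k) = Add(5, Add(k, k)) = Add(5, Mul(2, k)))
Function('m')(n) = Add(Mul(Rational(-1, 4), n), Mul(Rational(-1, 4), Pow(n, 2))) (Function('m')(n) = Mul(Rational(-1, 4), Add(n, Mul(n, n))) = Mul(Rational(-1, 4), Add(n, Pow(n, 2))) = Add(Mul(Rational(-1, 4), n), Mul(Rational(-1, 4), Pow(n, 2))))
Function('b')(r) = Add(-9, Mul(2, r, Pow(Add(Rational(-21, 2), r), -1))) (Function('b')(r) = Add(-9, Mul(Add(r, r), Pow(Add(r, Mul(Rational(-1, 4), -7, Add(1, -7))), -1))) = Add(-9, Mul(Mul(2, r), Pow(Add(r, Mul(Rational(-1, 4), -7, -6)), -1))) = Add(-9, Mul(Mul(2, r), Pow(Add(r, Rational(-21, 2)), -1))) = Add(-9, Mul(Mul(2, r), Pow(Add(Rational(-21, 2), r), -1))) = Add(-9, Mul(2, r, Pow(Add(Rational(-21, 2), r), -1))))
Mul(Function('U')(-5), Function('b')(41)) = Mul(Add(5, Mul(2, -5)), Mul(7, Pow(Add(-21, Mul(2, 41)), -1), Add(27, Mul(-2, 41)))) = Mul(Add(5, -10), Mul(7, Pow(Add(-21, 82), -1), Add(27, -82))) = Mul(-5, Mul(7, Pow(61, -1), -55)) = Mul(-5, Mul(7, Rational(1, 61), -55)) = Mul(-5, Rational(-385, 61)) = Rational(1925, 61)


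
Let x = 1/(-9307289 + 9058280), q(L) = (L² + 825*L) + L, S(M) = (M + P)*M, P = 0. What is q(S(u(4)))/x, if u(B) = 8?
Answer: -14183552640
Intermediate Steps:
S(M) = M² (S(M) = (M + 0)*M = M*M = M²)
q(L) = L² + 826*L
x = -1/249009 (x = 1/(-249009) = -1/249009 ≈ -4.0159e-6)
q(S(u(4)))/x = (8²*(826 + 8²))/(-1/249009) = (64*(826 + 64))*(-249009) = (64*890)*(-249009) = 56960*(-249009) = -14183552640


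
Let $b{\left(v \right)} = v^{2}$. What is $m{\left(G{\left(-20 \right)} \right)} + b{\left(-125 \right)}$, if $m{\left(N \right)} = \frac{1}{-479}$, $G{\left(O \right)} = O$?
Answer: $\frac{7484374}{479} \approx 15625.0$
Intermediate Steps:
$m{\left(N \right)} = - \frac{1}{479}$
$m{\left(G{\left(-20 \right)} \right)} + b{\left(-125 \right)} = - \frac{1}{479} + \left(-125\right)^{2} = - \frac{1}{479} + 15625 = \frac{7484374}{479}$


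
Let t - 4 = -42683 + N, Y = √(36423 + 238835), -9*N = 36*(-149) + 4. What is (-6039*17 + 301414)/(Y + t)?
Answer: -677494260009/143430024103 - 16098831*√275258/143430024103 ≈ -4.7824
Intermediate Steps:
N = 5360/9 (N = -(36*(-149) + 4)/9 = -(-5364 + 4)/9 = -⅑*(-5360) = 5360/9 ≈ 595.56)
Y = √275258 ≈ 524.65
t = -378751/9 (t = 4 + (-42683 + 5360/9) = 4 - 378787/9 = -378751/9 ≈ -42083.)
(-6039*17 + 301414)/(Y + t) = (-6039*17 + 301414)/(√275258 - 378751/9) = (-102663 + 301414)/(-378751/9 + √275258) = 198751/(-378751/9 + √275258)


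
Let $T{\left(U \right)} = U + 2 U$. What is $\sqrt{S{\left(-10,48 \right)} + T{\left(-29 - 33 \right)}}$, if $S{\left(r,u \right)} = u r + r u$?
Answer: $i \sqrt{1146} \approx 33.853 i$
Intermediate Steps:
$T{\left(U \right)} = 3 U$
$S{\left(r,u \right)} = 2 r u$ ($S{\left(r,u \right)} = r u + r u = 2 r u$)
$\sqrt{S{\left(-10,48 \right)} + T{\left(-29 - 33 \right)}} = \sqrt{2 \left(-10\right) 48 + 3 \left(-29 - 33\right)} = \sqrt{-960 + 3 \left(-62\right)} = \sqrt{-960 - 186} = \sqrt{-1146} = i \sqrt{1146}$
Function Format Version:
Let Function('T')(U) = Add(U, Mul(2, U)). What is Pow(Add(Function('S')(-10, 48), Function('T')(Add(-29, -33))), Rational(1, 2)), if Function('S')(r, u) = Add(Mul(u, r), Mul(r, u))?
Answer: Mul(I, Pow(1146, Rational(1, 2))) ≈ Mul(33.853, I)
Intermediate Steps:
Function('T')(U) = Mul(3, U)
Function('S')(r, u) = Mul(2, r, u) (Function('S')(r, u) = Add(Mul(r, u), Mul(r, u)) = Mul(2, r, u))
Pow(Add(Function('S')(-10, 48), Function('T')(Add(-29, -33))), Rational(1, 2)) = Pow(Add(Mul(2, -10, 48), Mul(3, Add(-29, -33))), Rational(1, 2)) = Pow(Add(-960, Mul(3, -62)), Rational(1, 2)) = Pow(Add(-960, -186), Rational(1, 2)) = Pow(-1146, Rational(1, 2)) = Mul(I, Pow(1146, Rational(1, 2)))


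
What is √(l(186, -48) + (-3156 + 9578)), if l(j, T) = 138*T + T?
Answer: 5*I*√10 ≈ 15.811*I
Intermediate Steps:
l(j, T) = 139*T
√(l(186, -48) + (-3156 + 9578)) = √(139*(-48) + (-3156 + 9578)) = √(-6672 + 6422) = √(-250) = 5*I*√10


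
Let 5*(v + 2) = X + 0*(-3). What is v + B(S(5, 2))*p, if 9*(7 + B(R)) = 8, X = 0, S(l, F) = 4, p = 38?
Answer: -2108/9 ≈ -234.22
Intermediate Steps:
B(R) = -55/9 (B(R) = -7 + (⅑)*8 = -7 + 8/9 = -55/9)
v = -2 (v = -2 + (0 + 0*(-3))/5 = -2 + (0 + 0)/5 = -2 + (⅕)*0 = -2 + 0 = -2)
v + B(S(5, 2))*p = -2 - 55/9*38 = -2 - 2090/9 = -2108/9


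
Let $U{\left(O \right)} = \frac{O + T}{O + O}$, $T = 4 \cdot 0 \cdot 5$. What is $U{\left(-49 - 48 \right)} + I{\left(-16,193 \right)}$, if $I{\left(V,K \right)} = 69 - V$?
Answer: $\frac{171}{2} \approx 85.5$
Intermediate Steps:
$T = 0$ ($T = 0 \cdot 5 = 0$)
$U{\left(O \right)} = \frac{1}{2}$ ($U{\left(O \right)} = \frac{O + 0}{O + O} = \frac{O}{2 O} = O \frac{1}{2 O} = \frac{1}{2}$)
$U{\left(-49 - 48 \right)} + I{\left(-16,193 \right)} = \frac{1}{2} + \left(69 - -16\right) = \frac{1}{2} + \left(69 + 16\right) = \frac{1}{2} + 85 = \frac{171}{2}$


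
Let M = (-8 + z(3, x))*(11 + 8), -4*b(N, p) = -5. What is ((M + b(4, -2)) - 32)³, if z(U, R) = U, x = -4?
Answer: -127263527/64 ≈ -1.9885e+6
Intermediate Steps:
b(N, p) = 5/4 (b(N, p) = -¼*(-5) = 5/4)
M = -95 (M = (-8 + 3)*(11 + 8) = -5*19 = -95)
((M + b(4, -2)) - 32)³ = ((-95 + 5/4) - 32)³ = (-375/4 - 32)³ = (-503/4)³ = -127263527/64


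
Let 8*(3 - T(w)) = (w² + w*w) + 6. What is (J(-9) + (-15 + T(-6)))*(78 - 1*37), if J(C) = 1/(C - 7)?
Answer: -14309/16 ≈ -894.31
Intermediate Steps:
T(w) = 9/4 - w²/4 (T(w) = 3 - ((w² + w*w) + 6)/8 = 3 - ((w² + w²) + 6)/8 = 3 - (2*w² + 6)/8 = 3 - (6 + 2*w²)/8 = 3 + (-¾ - w²/4) = 9/4 - w²/4)
J(C) = 1/(-7 + C)
(J(-9) + (-15 + T(-6)))*(78 - 1*37) = (1/(-7 - 9) + (-15 + (9/4 - ¼*(-6)²)))*(78 - 1*37) = (1/(-16) + (-15 + (9/4 - ¼*36)))*(78 - 37) = (-1/16 + (-15 + (9/4 - 9)))*41 = (-1/16 + (-15 - 27/4))*41 = (-1/16 - 87/4)*41 = -349/16*41 = -14309/16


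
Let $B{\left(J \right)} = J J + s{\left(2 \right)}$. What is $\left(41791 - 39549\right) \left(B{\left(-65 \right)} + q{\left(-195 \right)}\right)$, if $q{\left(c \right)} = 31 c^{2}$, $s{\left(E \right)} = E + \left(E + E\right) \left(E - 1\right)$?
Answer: $2652299452$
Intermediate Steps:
$s{\left(E \right)} = E + 2 E \left(-1 + E\right)$
$B{\left(J \right)} = 6 + J^{2}$ ($B{\left(J \right)} = J J + 2 \left(-1 + 2 \cdot 2\right) = J^{2} + 2 \left(-1 + 4\right) = J^{2} + 2 \cdot 3 = J^{2} + 6 = 6 + J^{2}$)
$\left(41791 - 39549\right) \left(B{\left(-65 \right)} + q{\left(-195 \right)}\right) = \left(41791 - 39549\right) \left(\left(6 + \left(-65\right)^{2}\right) + 31 \left(-195\right)^{2}\right) = 2242 \left(\left(6 + 4225\right) + 31 \cdot 38025\right) = 2242 \left(4231 + 1178775\right) = 2242 \cdot 1183006 = 2652299452$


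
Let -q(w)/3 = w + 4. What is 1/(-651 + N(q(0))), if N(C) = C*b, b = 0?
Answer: -1/651 ≈ -0.0015361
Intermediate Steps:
q(w) = -12 - 3*w (q(w) = -3*(w + 4) = -3*(4 + w) = -12 - 3*w)
N(C) = 0 (N(C) = C*0 = 0)
1/(-651 + N(q(0))) = 1/(-651 + 0) = 1/(-651) = -1/651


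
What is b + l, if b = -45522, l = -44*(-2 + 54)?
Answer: -47810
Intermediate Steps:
l = -2288 (l = -44*52 = -2288)
b + l = -45522 - 2288 = -47810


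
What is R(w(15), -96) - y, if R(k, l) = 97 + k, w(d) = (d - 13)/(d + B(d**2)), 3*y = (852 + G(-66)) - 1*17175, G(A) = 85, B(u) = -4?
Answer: 181825/33 ≈ 5509.9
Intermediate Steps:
y = -16238/3 (y = ((852 + 85) - 1*17175)/3 = (937 - 17175)/3 = (1/3)*(-16238) = -16238/3 ≈ -5412.7)
w(d) = (-13 + d)/(-4 + d) (w(d) = (d - 13)/(d - 4) = (-13 + d)/(-4 + d))
R(w(15), -96) - y = (97 + (-13 + 15)/(-4 + 15)) - 1*(-16238/3) = (97 + 2/11) + 16238/3 = 1069/11 + 16238/3 = 181825/33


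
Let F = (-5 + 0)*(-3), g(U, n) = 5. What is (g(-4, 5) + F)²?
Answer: 400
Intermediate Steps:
F = 15 (F = -5*(-3) = 15)
(g(-4, 5) + F)² = (5 + 15)² = 20² = 400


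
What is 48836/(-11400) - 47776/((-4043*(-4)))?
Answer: -83401387/11522550 ≈ -7.2381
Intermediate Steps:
48836/(-11400) - 47776/((-4043*(-4))) = 48836*(-1/11400) - 47776/16172 = -12209/2850 - 47776*1/16172 = -12209/2850 - 11944/4043 = -83401387/11522550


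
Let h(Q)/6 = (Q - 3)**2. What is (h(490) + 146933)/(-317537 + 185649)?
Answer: -1569947/131888 ≈ -11.904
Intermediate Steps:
h(Q) = 6*(-3 + Q)**2 (h(Q) = 6*(Q - 3)**2 = 6*(-3 + Q)**2)
(h(490) + 146933)/(-317537 + 185649) = (6*(-3 + 490)**2 + 146933)/(-317537 + 185649) = (6*487**2 + 146933)/(-131888) = (6*237169 + 146933)*(-1/131888) = (1423014 + 146933)*(-1/131888) = 1569947*(-1/131888) = -1569947/131888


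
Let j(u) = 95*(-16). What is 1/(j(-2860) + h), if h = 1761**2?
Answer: 1/3099601 ≈ 3.2262e-7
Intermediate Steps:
j(u) = -1520
h = 3101121
1/(j(-2860) + h) = 1/(-1520 + 3101121) = 1/3099601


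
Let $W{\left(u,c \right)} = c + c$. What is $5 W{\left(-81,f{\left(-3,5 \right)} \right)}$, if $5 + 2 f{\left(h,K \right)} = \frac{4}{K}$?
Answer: $-21$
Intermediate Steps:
$f{\left(h,K \right)} = - \frac{5}{2} + \frac{2}{K}$ ($f{\left(h,K \right)} = - \frac{5}{2} + \frac{4 \frac{1}{K}}{2} = - \frac{5}{2} + \frac{2}{K}$)
$W{\left(u,c \right)} = 2 c$
$5 W{\left(-81,f{\left(-3,5 \right)} \right)} = 5 \cdot 2 \left(- \frac{5}{2} + \frac{2}{5}\right) = 5 \cdot 2 \left(- \frac{21}{10}\right) = 5 \left(- \frac{21}{5}\right) = -21$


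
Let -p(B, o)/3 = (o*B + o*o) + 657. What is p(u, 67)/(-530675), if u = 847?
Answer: 37137/106135 ≈ 0.34990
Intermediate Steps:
p(B, o) = -1971 - 3*o**2 - 3*B*o (p(B, o) = -3*((o*B + o*o) + 657) = -3*((B*o + o**2) + 657) = -3*((o**2 + B*o) + 657) = -3*(657 + o**2 + B*o) = -1971 - 3*o**2 - 3*B*o)
p(u, 67)/(-530675) = (-1971 - 3*67**2 - 3*847*67)/(-530675) = (-1971 - 3*4489 - 170247)*(-1/530675) = (-1971 - 13467 - 170247)*(-1/530675) = -185685*(-1/530675) = 37137/106135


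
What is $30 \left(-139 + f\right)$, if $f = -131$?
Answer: $-8100$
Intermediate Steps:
$30 \left(-139 + f\right) = 30 \left(-139 - 131\right) = 30 \left(-270\right) = -8100$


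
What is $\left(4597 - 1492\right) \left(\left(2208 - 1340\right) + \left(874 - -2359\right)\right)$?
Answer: $12733605$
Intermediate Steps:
$\left(4597 - 1492\right) \left(\left(2208 - 1340\right) + \left(874 - -2359\right)\right) = 3105 \left(\left(2208 - 1340\right) + \left(874 + 2359\right)\right) = 3105 \left(868 + 3233\right) = 3105 \cdot 4101 = 12733605$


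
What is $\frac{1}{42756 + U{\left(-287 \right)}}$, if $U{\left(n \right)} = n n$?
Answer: $\frac{1}{125125} \approx 7.992 \cdot 10^{-6}$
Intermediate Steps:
$U{\left(n \right)} = n^{2}$
$\frac{1}{42756 + U{\left(-287 \right)}} = \frac{1}{42756 + \left(-287\right)^{2}} = \frac{1}{42756 + 82369} = \frac{1}{125125}$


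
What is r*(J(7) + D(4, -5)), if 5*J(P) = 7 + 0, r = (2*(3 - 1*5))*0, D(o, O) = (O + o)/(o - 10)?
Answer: 0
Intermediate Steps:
D(o, O) = (O + o)/(-10 + o)
r = 0 (r = (2*(3 - 5))*0 = (2*(-2))*0 = -4*0 = 0)
J(P) = 7/5 (J(P) = (7 + 0)/5 = (⅕)*7 = 7/5)
r*(J(7) + D(4, -5)) = 0*(7/5 + (-5 + 4)/(-10 + 4)) = 0*(7/5 - 1/(-6)) = 0*(7/5 - ⅙*(-1)) = 0*(7/5 + ⅙) = 0*(47/30) = 0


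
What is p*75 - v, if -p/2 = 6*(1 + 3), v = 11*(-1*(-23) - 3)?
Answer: -3820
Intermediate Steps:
v = 220 (v = 11*(23 - 3) = 11*20 = 220)
p = -48 (p = -12*(1 + 3) = -12*4 = -2*24 = -48)
p*75 - v = -48*75 - 1*220 = -3600 - 220 = -3820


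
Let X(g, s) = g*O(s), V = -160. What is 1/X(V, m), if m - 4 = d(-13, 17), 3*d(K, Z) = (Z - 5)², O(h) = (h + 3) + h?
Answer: -1/17120 ≈ -5.8411e-5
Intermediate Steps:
O(h) = 3 + 2*h (O(h) = (3 + h) + h = 3 + 2*h)
d(K, Z) = (-5 + Z)²/3 (d(K, Z) = (Z - 5)²/3 = (-5 + Z)²/3)
m = 52 (m = 4 + (-5 + 17)²/3 = 4 + (⅓)*12² = 4 + (⅓)*144 = 4 + 48 = 52)
X(g, s) = g*(3 + 2*s)
1/X(V, m) = 1/(-160*(3 + 2*52)) = 1/(-160*(3 + 104)) = 1/(-160*107) = 1/(-17120) = -1/17120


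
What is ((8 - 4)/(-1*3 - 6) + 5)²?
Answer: 1681/81 ≈ 20.753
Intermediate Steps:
((8 - 4)/(-1*3 - 6) + 5)² = (4/(-3 - 6) + 5)² = (4/(-9) + 5)² = (4*(-⅑) + 5)² = (-4/9 + 5)² = (41/9)² = 1681/81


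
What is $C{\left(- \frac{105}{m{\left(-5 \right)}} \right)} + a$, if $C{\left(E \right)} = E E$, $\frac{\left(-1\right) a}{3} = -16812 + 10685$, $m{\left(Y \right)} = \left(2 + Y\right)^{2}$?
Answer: $\frac{166654}{9} \approx 18517.0$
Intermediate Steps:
$a = 18381$ ($a = - 3 \left(-16812 + 10685\right) = \left(-3\right) \left(-6127\right) = 18381$)
$C{\left(E \right)} = E^{2}$
$C{\left(- \frac{105}{m{\left(-5 \right)}} \right)} + a = \left(- \frac{105}{\left(2 - 5\right)^{2}}\right)^{2} + 18381 = \left(- \frac{105}{\left(-3\right)^{2}}\right)^{2} + 18381 = \left(- \frac{105}{9}\right)^{2} + 18381 = \left(\left(-105\right) \frac{1}{9}\right)^{2} + 18381 = \left(- \frac{35}{3}\right)^{2} + 18381 = \frac{1225}{9} + 18381 = \frac{166654}{9}$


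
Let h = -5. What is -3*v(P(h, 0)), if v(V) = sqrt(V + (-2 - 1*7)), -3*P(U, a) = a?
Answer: -9*I ≈ -9.0*I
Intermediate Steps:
P(U, a) = -a/3
v(V) = sqrt(-9 + V) (v(V) = sqrt(V + (-2 - 7)) = sqrt(V - 9) = sqrt(-9 + V))
-3*v(P(h, 0)) = -3*sqrt(-9 - 1/3*0) = -3*sqrt(-9 + 0) = -9*I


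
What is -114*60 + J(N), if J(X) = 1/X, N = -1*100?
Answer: -684001/100 ≈ -6840.0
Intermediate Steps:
N = -100
-114*60 + J(N) = -114*60 + 1/(-100) = -6840 - 1/100 = -684001/100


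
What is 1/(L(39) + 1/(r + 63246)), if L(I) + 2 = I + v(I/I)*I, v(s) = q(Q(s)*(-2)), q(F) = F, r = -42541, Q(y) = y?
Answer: -20705/848904 ≈ -0.024390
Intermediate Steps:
v(s) = -2*s (v(s) = s*(-2) = -2*s)
L(I) = -2 - I (L(I) = -2 + (I + (-2*I/I)*I) = -2 + (I + (-2*1)*I) = -2 + (I - 2*I) = -2 - I)
1/(L(39) + 1/(r + 63246)) = 1/((-2 - 1*39) + 1/(-42541 + 63246)) = 1/((-2 - 39) + 1/20705) = 1/(-41 + 1/20705) = 1/(-848904/20705) = -20705/848904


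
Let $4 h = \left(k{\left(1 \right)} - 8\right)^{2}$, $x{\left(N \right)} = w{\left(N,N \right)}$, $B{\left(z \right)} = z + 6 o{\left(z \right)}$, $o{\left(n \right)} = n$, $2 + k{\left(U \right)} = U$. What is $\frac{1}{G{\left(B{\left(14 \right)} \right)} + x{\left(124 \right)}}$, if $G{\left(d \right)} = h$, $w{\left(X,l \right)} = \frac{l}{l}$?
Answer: $\frac{4}{85} \approx 0.047059$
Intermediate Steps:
$k{\left(U \right)} = -2 + U$
$w{\left(X,l \right)} = 1$
$B{\left(z \right)} = 7 z$ ($B{\left(z \right)} = z + 6 z = 7 z$)
$x{\left(N \right)} = 1$
$h = \frac{81}{4}$ ($h = \frac{\left(\left(-2 + 1\right) - 8\right)^{2}}{4} = \frac{\left(-1 - 8\right)^{2}}{4} = \frac{\left(-9\right)^{2}}{4} = \frac{1}{4} \cdot 81 = \frac{81}{4} \approx 20.25$)
$G{\left(d \right)} = \frac{81}{4}$
$\frac{1}{G{\left(B{\left(14 \right)} \right)} + x{\left(124 \right)}} = \frac{1}{\frac{81}{4} + 1} = \frac{1}{\frac{85}{4}} = \frac{4}{85}$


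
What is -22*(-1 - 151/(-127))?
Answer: -528/127 ≈ -4.1575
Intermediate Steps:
-22*(-1 - 151/(-127)) = -22*(-1 - 151*(-1/127)) = -22*(-1 + 151/127) = -22*24/127 = -528/127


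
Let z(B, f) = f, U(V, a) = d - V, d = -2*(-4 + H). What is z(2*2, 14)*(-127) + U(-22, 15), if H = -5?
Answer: -1738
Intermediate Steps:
d = 18 (d = -2*(-4 - 5) = -2*(-9) = 18)
U(V, a) = 18 - V
z(2*2, 14)*(-127) + U(-22, 15) = 14*(-127) + (18 - 1*(-22)) = -1778 + (18 + 22) = -1778 + 40 = -1738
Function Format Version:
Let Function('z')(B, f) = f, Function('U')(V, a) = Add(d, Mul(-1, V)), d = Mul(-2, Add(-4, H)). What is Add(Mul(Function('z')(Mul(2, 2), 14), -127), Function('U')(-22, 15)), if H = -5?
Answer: -1738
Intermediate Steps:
d = 18 (d = Mul(-2, Add(-4, -5)) = Mul(-2, -9) = 18)
Function('U')(V, a) = Add(18, Mul(-1, V))
Add(Mul(Function('z')(Mul(2, 2), 14), -127), Function('U')(-22, 15)) = Add(Mul(14, -127), Add(18, Mul(-1, -22))) = Add(-1778, Add(18, 22)) = Add(-1778, 40) = -1738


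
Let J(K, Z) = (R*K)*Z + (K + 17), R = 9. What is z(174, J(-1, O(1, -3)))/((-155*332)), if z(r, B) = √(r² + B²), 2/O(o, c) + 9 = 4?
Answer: -√191626/128650 ≈ -0.0034027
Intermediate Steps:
O(o, c) = -⅖ (O(o, c) = 2/(-9 + 4) = 2/(-5) = 2*(-⅕) = -⅖)
J(K, Z) = 17 + K + 9*K*Z (J(K, Z) = (9*K)*Z + (K + 17) = 9*K*Z + (17 + K) = 17 + K + 9*K*Z)
z(r, B) = √(B² + r²)
z(174, J(-1, O(1, -3)))/((-155*332)) = √((17 - 1 + 9*(-1)*(-⅖))² + 174²)/((-155*332)) = √((17 - 1 + 18/5)² + 30276)/(-51460) = √((98/5)² + 30276)*(-1/51460) = √(9604/25 + 30276)*(-1/51460) = √(766504/25)*(-1/51460) = (2*√191626/5)*(-1/51460) = -√191626/128650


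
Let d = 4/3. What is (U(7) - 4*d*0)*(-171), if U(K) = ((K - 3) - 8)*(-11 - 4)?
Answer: -10260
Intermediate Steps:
d = 4/3 (d = 4*(1/3) = 4/3 ≈ 1.3333)
U(K) = 165 - 15*K (U(K) = ((-3 + K) - 8)*(-15) = (-11 + K)*(-15) = 165 - 15*K)
(U(7) - 4*d*0)*(-171) = ((165 - 15*7) - 4*4/3*0)*(-171) = ((165 - 105) - 16/3*0)*(-171) = (60 + 0)*(-171) = 60*(-171) = -10260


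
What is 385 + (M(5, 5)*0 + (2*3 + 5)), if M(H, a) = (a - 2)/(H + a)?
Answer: 396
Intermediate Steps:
M(H, a) = (-2 + a)/(H + a)
385 + (M(5, 5)*0 + (2*3 + 5)) = 385 + (((-2 + 5)/(5 + 5))*0 + (2*3 + 5)) = 385 + ((3/10)*0 + (6 + 5)) = 385 + (((⅒)*3)*0 + 11) = 385 + ((3/10)*0 + 11) = 385 + (0 + 11) = 385 + 11 = 396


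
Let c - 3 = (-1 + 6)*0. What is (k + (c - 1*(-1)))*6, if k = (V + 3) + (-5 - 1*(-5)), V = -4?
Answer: 18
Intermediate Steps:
k = -1 (k = (-4 + 3) + (-5 - 1*(-5)) = -1 + (-5 + 5) = -1 + 0 = -1)
c = 3 (c = 3 + (-1 + 6)*0 = 3 + 5*0 = 3 + 0 = 3)
(k + (c - 1*(-1)))*6 = (-1 + (3 - 1*(-1)))*6 = (-1 + (3 + 1))*6 = (-1 + 4)*6 = 3*6 = 18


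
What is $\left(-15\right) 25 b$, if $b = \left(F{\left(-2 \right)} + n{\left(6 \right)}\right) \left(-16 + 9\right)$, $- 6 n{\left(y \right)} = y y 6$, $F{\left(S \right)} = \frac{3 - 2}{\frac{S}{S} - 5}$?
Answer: $- \frac{380625}{4} \approx -95156.0$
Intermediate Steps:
$F{\left(S \right)} = - \frac{1}{4}$ ($F{\left(S \right)} = 1 \frac{1}{1 - 5} = 1 \frac{1}{-4} = 1 \left(- \frac{1}{4}\right) = - \frac{1}{4}$)
$n{\left(y \right)} = - y^{2}$ ($n{\left(y \right)} = - \frac{y y 6}{6} = - \frac{y^{2} \cdot 6}{6} = - \frac{6 y^{2}}{6} = - y^{2}$)
$b = \frac{1015}{4}$ ($b = \left(- \frac{1}{4} - 6^{2}\right) \left(-16 + 9\right) = \left(- \frac{1}{4} - 36\right) \left(-7\right) = \left(- \frac{145}{4}\right) \left(-7\right) = \frac{1015}{4} \approx 253.75$)
$\left(-15\right) 25 b = \left(-15\right) 25 \cdot \frac{1015}{4} = \left(-375\right) \frac{1015}{4} = - \frac{380625}{4}$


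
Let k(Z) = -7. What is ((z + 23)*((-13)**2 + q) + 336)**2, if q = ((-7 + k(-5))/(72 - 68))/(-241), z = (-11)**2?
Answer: 35360338959936/58081 ≈ 6.0881e+8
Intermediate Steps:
z = 121
q = 7/482 (q = ((-7 - 7)/(72 - 68))/(-241) = -14/4*(-1/241) = -14*1/4*(-1/241) = -7/2*(-1/241) = 7/482 ≈ 0.014523)
((z + 23)*((-13)**2 + q) + 336)**2 = ((121 + 23)*((-13)**2 + 7/482) + 336)**2 = (144*(169 + 7/482) + 336)**2 = (144*(81465/482) + 336)**2 = (5865480/241 + 336)**2 = (5946456/241)**2 = 35360338959936/58081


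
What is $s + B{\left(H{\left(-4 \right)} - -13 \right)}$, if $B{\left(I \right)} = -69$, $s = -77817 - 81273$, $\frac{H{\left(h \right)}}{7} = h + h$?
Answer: $-159159$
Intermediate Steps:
$H{\left(h \right)} = 14 h$ ($H{\left(h \right)} = 7 \left(h + h\right) = 7 \cdot 2 h = 14 h$)
$s = -159090$
$s + B{\left(H{\left(-4 \right)} - -13 \right)} = -159090 - 69 = -159159$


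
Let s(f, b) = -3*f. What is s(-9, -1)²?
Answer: 729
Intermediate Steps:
s(-9, -1)² = (-3*(-9))² = 27² = 729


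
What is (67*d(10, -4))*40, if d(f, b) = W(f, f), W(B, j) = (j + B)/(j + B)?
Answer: 2680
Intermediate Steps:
W(B, j) = 1 (W(B, j) = (B + j)/(B + j) = 1)
d(f, b) = 1
(67*d(10, -4))*40 = (67*1)*40 = 67*40 = 2680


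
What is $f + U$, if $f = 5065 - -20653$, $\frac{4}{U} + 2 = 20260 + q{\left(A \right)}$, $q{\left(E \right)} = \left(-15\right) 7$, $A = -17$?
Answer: $\frac{518294858}{20153} \approx 25718.0$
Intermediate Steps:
$q{\left(E \right)} = -105$
$U = \frac{4}{20153}$ ($U = \frac{4}{-2 + \left(20260 - 105\right)} = \frac{4}{-2 + 20155} = \frac{4}{20153} \approx 0.00019848$)
$f = 25718$ ($f = 5065 + 20653 = 25718$)
$f + U = 25718 + \frac{4}{20153} = \frac{518294858}{20153}$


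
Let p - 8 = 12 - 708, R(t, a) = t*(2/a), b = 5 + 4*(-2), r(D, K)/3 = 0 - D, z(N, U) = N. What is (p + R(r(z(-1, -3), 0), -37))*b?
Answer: 76386/37 ≈ 2064.5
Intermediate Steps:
r(D, K) = -3*D (r(D, K) = 3*(0 - D) = 3*(-D) = -3*D)
b = -3 (b = 5 - 8 = -3)
R(t, a) = 2*t/a
p = -688 (p = 8 + (12 - 708) = 8 - 696 = -688)
(p + R(r(z(-1, -3), 0), -37))*b = (-688 + 2*(-3*(-1))/(-37))*(-3) = (-688 + 2*3*(-1/37))*(-3) = (-688 - 6/37)*(-3) = -25462/37*(-3) = 76386/37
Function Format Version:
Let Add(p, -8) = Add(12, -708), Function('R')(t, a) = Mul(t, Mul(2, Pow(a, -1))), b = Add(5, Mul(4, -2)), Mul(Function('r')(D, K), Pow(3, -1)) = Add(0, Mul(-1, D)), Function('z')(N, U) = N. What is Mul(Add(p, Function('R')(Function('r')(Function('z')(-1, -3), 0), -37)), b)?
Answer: Rational(76386, 37) ≈ 2064.5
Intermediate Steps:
Function('r')(D, K) = Mul(-3, D) (Function('r')(D, K) = Mul(3, Add(0, Mul(-1, D))) = Mul(3, Mul(-1, D)) = Mul(-3, D))
b = -3 (b = Add(5, -8) = -3)
Function('R')(t, a) = Mul(2, t, Pow(a, -1))
p = -688 (p = Add(8, Add(12, -708)) = Add(8, -696) = -688)
Mul(Add(p, Function('R')(Function('r')(Function('z')(-1, -3), 0), -37)), b) = Mul(Add(-688, Mul(2, Mul(-3, -1), Pow(-37, -1))), -3) = Mul(Add(-688, Mul(2, 3, Rational(-1, 37))), -3) = Mul(Add(-688, Rational(-6, 37)), -3) = Mul(Rational(-25462, 37), -3) = Rational(76386, 37)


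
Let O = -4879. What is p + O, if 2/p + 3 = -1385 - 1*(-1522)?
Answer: -326892/67 ≈ -4879.0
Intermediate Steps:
p = 1/67 (p = 2/(-3 + (-1385 - 1*(-1522))) = 2/(-3 + (-1385 + 1522)) = 2/(-3 + 137) = 2/134 = 2*(1/134) = 1/67 ≈ 0.014925)
p + O = 1/67 - 4879 = -326892/67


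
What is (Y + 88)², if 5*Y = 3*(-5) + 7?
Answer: 186624/25 ≈ 7465.0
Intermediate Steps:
Y = -8/5 (Y = (3*(-5) + 7)/5 = (-15 + 7)/5 = (⅕)*(-8) = -8/5 ≈ -1.6000)
(Y + 88)² = (-8/5 + 88)² = (432/5)² = 186624/25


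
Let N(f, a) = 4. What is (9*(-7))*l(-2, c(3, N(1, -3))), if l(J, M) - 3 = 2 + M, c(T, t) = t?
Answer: -567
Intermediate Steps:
l(J, M) = 5 + M (l(J, M) = 3 + (2 + M) = 5 + M)
(9*(-7))*l(-2, c(3, N(1, -3))) = (9*(-7))*(5 + 4) = -63*9 = -567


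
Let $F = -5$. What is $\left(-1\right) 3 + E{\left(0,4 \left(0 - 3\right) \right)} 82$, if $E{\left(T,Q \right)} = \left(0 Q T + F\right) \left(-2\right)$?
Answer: $817$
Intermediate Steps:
$E{\left(T,Q \right)} = 10$ ($E{\left(T,Q \right)} = \left(0 Q T - 5\right) \left(-2\right) = \left(0 T - 5\right) \left(-2\right) = \left(0 - 5\right) \left(-2\right) = \left(-5\right) \left(-2\right) = 10$)
$\left(-1\right) 3 + E{\left(0,4 \left(0 - 3\right) \right)} 82 = \left(-1\right) 3 + 10 \cdot 82 = -3 + 820 = 817$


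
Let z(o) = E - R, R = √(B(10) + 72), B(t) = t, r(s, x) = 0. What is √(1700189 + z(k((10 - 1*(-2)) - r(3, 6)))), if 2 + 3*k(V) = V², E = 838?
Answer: √(1701027 - √82) ≈ 1304.2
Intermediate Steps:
R = √82 (R = √(10 + 72) = √82 ≈ 9.0554)
k(V) = -⅔ + V²/3
z(o) = 838 - √82
√(1700189 + z(k((10 - 1*(-2)) - r(3, 6)))) = √(1700189 + (838 - √82)) = √(1701027 - √82)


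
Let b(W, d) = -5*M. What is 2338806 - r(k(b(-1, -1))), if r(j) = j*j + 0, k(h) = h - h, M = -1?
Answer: 2338806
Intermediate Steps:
b(W, d) = 5 (b(W, d) = -5*(-1) = 5)
k(h) = 0
r(j) = j² (r(j) = j² + 0 = j²)
2338806 - r(k(b(-1, -1))) = 2338806 - 1*0² = 2338806 - 1*0 = 2338806 + 0 = 2338806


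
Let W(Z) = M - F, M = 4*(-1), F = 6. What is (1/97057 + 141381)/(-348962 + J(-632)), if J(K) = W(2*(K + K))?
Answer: -6861007859/16935087702 ≈ -0.40514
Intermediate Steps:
M = -4
W(Z) = -10 (W(Z) = -4 - 1*6 = -4 - 6 = -10)
J(K) = -10
(1/97057 + 141381)/(-348962 + J(-632)) = (1/97057 + 141381)/(-348962 - 10) = (1/97057 + 141381)/(-348972) = (13722015718/97057)*(-1/348972) = -6861007859/16935087702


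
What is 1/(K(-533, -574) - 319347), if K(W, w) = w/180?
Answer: -90/28741517 ≈ -3.1314e-6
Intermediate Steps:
K(W, w) = w/180 (K(W, w) = w*(1/180) = w/180)
1/(K(-533, -574) - 319347) = 1/((1/180)*(-574) - 319347) = 1/(-287/90 - 319347) = 1/(-28741517/90) = -90/28741517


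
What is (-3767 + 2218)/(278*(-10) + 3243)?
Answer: -1549/463 ≈ -3.3456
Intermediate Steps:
(-3767 + 2218)/(278*(-10) + 3243) = -1549/(-2780 + 3243) = -1549/463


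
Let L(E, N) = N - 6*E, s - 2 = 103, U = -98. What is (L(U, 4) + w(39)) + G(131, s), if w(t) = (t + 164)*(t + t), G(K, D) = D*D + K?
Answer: 27582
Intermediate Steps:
s = 105 (s = 2 + 103 = 105)
G(K, D) = K + D**2 (G(K, D) = D**2 + K = K + D**2)
w(t) = 2*t*(164 + t) (w(t) = (164 + t)*(2*t) = 2*t*(164 + t))
(L(U, 4) + w(39)) + G(131, s) = ((4 - 6*(-98)) + 2*39*(164 + 39)) + (131 + 105**2) = ((4 + 588) + 2*39*203) + (131 + 11025) = (592 + 15834) + 11156 = 16426 + 11156 = 27582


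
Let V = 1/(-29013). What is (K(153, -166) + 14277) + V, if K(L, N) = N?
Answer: 409402442/29013 ≈ 14111.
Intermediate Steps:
V = -1/29013 ≈ -3.4467e-5
(K(153, -166) + 14277) + V = (-166 + 14277) - 1/29013 = 14111 - 1/29013 = 409402442/29013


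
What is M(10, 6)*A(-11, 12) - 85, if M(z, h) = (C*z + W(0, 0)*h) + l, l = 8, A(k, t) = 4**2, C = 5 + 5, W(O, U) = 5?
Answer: 2123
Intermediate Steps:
C = 10
A(k, t) = 16
M(z, h) = 8 + 5*h + 10*z (M(z, h) = (10*z + 5*h) + 8 = (5*h + 10*z) + 8 = 8 + 5*h + 10*z)
M(10, 6)*A(-11, 12) - 85 = (8 + 5*6 + 10*10)*16 - 85 = (8 + 30 + 100)*16 - 85 = 138*16 - 85 = 2208 - 85 = 2123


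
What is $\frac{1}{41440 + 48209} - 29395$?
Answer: $- \frac{2635232354}{89649} \approx -29395.0$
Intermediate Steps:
$\frac{1}{41440 + 48209} - 29395 = \frac{1}{89649} - 29395 = - \frac{2635232354}{89649}$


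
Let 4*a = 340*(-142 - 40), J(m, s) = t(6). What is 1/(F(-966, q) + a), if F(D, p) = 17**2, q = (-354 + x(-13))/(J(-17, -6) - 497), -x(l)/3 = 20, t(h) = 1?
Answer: -1/15181 ≈ -6.5872e-5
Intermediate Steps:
x(l) = -60 (x(l) = -3*20 = -60)
J(m, s) = 1
a = -15470 (a = (340*(-142 - 40))/4 = (340*(-182))/4 = (1/4)*(-61880) = -15470)
q = 207/248 (q = (-354 - 60)/(1 - 497) = -414/(-496) = -414*(-1/496) = 207/248 ≈ 0.83468)
F(D, p) = 289
1/(F(-966, q) + a) = 1/(289 - 15470) = 1/(-15181) = -1/15181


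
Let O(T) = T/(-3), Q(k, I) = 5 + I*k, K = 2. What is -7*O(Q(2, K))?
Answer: 21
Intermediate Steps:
O(T) = -T/3 (O(T) = T*(-⅓) = -T/3)
-7*O(Q(2, K)) = -(-7)*(5 + 2*2)/3 = -(-7)*(5 + 4)/3 = -(-7)*9/3 = -7*(-3) = 21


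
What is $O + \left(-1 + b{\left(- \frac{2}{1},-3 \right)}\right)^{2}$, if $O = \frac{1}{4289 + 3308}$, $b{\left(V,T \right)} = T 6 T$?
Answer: $\frac{21339974}{7597} \approx 2809.0$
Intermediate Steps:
$b{\left(V,T \right)} = 6 T^{2}$ ($b{\left(V,T \right)} = 6 T T = 6 T^{2}$)
$O = \frac{1}{7597} \approx 0.00013163$
$O + \left(-1 + b{\left(- \frac{2}{1},-3 \right)}\right)^{2} = \frac{1}{7597} + \left(-1 + 6 \left(-3\right)^{2}\right)^{2} = \frac{1}{7597} + \left(-1 + 6 \cdot 9\right)^{2} = \frac{1}{7597} + \left(-1 + 54\right)^{2} = \frac{1}{7597} + 53^{2} = \frac{1}{7597} + 2809 = \frac{21339974}{7597}$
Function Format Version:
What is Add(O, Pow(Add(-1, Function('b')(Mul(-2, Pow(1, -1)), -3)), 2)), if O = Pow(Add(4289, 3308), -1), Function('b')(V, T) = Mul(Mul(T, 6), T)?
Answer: Rational(21339974, 7597) ≈ 2809.0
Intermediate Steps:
Function('b')(V, T) = Mul(6, Pow(T, 2)) (Function('b')(V, T) = Mul(Mul(6, T), T) = Mul(6, Pow(T, 2)))
O = Rational(1, 7597) (O = Pow(7597, -1) = Rational(1, 7597) ≈ 0.00013163)
Add(O, Pow(Add(-1, Function('b')(Mul(-2, Pow(1, -1)), -3)), 2)) = Add(Rational(1, 7597), Pow(Add(-1, Mul(6, Pow(-3, 2))), 2)) = Add(Rational(1, 7597), Pow(Add(-1, Mul(6, 9)), 2)) = Add(Rational(1, 7597), Pow(Add(-1, 54), 2)) = Add(Rational(1, 7597), Pow(53, 2)) = Add(Rational(1, 7597), 2809) = Rational(21339974, 7597)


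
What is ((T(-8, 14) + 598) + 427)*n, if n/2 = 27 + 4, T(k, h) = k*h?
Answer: 56606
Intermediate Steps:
T(k, h) = h*k
n = 62 (n = 2*(27 + 4) = 2*31 = 62)
((T(-8, 14) + 598) + 427)*n = ((14*(-8) + 598) + 427)*62 = ((-112 + 598) + 427)*62 = (486 + 427)*62 = 913*62 = 56606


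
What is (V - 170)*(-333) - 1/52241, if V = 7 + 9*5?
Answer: 2052757853/52241 ≈ 39294.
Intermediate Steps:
V = 52 (V = 7 + 45 = 52)
(V - 170)*(-333) - 1/52241 = (52 - 170)*(-333) - 1/52241 = -118*(-333) - 1*1/52241 = 39294 - 1/52241 = 2052757853/52241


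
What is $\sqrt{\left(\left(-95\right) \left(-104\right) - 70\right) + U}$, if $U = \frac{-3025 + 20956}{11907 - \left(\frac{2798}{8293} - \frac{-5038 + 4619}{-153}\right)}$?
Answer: $\frac{3 \sqrt{65734523239875286}}{7765156} \approx 99.053$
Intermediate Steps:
$U = \frac{163678941}{108712184}$ ($U = \frac{17931}{11907 - - \frac{3046673}{1268829}} = \frac{17931}{11907 + \left(- \frac{2798}{8293} + \frac{419}{153}\right)} = \frac{17931}{11907 + \frac{3046673}{1268829}} = \frac{17931}{\frac{15110993576}{1268829}} = 17931 \cdot \frac{1268829}{15110993576} = \frac{163678941}{108712184} \approx 1.5056$)
$\sqrt{\left(\left(-95\right) \left(-104\right) - 70\right) + U} = \sqrt{\left(\left(-95\right) \left(-104\right) - 70\right) + \frac{163678941}{108712184}} = \sqrt{\left(9880 - 70\right) + \frac{163678941}{108712184}} = \sqrt{9810 + \frac{163678941}{108712184}} = \sqrt{\frac{1066630203981}{108712184}} = \frac{3 \sqrt{65734523239875286}}{7765156}$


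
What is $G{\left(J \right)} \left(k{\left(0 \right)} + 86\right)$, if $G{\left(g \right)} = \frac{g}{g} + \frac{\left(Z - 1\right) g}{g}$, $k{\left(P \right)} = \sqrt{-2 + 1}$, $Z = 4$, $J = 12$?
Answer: $344 + 4 i \approx 344.0 + 4.0 i$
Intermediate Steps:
$k{\left(P \right)} = i$ ($k{\left(P \right)} = \sqrt{-1} = i$)
$G{\left(g \right)} = 4$ ($G{\left(g \right)} = \frac{g}{g} + \frac{\left(4 - 1\right) g}{g} = 1 + \frac{3 g}{g} = 1 + 3 = 4$)
$G{\left(J \right)} \left(k{\left(0 \right)} + 86\right) = 4 \left(i + 86\right) = 4 \left(86 + i\right) = 344 + 4 i$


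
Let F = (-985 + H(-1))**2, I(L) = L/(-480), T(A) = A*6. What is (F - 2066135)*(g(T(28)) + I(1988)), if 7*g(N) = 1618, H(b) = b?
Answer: -29799054637/120 ≈ -2.4833e+8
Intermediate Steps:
T(A) = 6*A
g(N) = 1618/7 (g(N) = (1/7)*1618 = 1618/7)
I(L) = -L/480 (I(L) = L*(-1/480) = -L/480)
F = 972196 (F = (-985 - 1)**2 = (-986)**2 = 972196)
(F - 2066135)*(g(T(28)) + I(1988)) = (972196 - 2066135)*(1618/7 - 1/480*1988) = -1093939*(1618/7 - 497/120) = -1093939*190681/840 = -29799054637/120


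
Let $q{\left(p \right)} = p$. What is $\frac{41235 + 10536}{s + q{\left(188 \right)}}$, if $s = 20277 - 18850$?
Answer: $\frac{51771}{1615} \approx 32.056$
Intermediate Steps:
$s = 1427$ ($s = 20277 - 18850 = 1427$)
$\frac{41235 + 10536}{s + q{\left(188 \right)}} = \frac{41235 + 10536}{1427 + 188} = \frac{51771}{1615}$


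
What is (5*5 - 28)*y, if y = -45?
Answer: 135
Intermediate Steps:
(5*5 - 28)*y = (5*5 - 28)*(-45) = (25 - 28)*(-45) = -3*(-45) = 135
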